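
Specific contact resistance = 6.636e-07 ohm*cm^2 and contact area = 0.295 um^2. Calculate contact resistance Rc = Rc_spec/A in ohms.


Step 1: Convert area to cm^2: 0.295 um^2 = 2.9500e-09 cm^2
Step 2: Rc = Rc_spec / A = 6.636e-07 / 2.9500e-09
Step 3: Rc = 2.25e+02 ohms

2.25e+02


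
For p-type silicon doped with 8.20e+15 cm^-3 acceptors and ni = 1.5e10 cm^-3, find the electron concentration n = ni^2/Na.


Step 1: Majority hole concentration p ≈ Na = 8.20e+15 cm^-3
Step 2: n = ni^2 / Na = (1.5e10)^2 / 8.20e+15
Step 3: n = 2.74e+04 cm^-3

2.74e+04


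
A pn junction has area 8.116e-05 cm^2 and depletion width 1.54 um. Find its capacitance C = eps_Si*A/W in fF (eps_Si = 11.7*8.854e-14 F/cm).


Step 1: eps_Si = 11.7 * 8.854e-14 = 1.035918e-12 F/cm
Step 2: W in cm = 1.54 * 1e-4 = 1.54e-04 cm
Step 3: C = 1.035918e-12 * 8.116e-05 / 1.54e-04 = 5.459422e-13 F
Step 4: C = 545.94 fF

545.94


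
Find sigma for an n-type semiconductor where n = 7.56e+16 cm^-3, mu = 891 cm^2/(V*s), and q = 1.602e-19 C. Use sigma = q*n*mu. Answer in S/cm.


Step 1: sigma = q * n * mu
Step 2: sigma = 1.602e-19 * 7.56e+16 * 891
Step 3: sigma = 1.079e+01 S/cm

1.079e+01


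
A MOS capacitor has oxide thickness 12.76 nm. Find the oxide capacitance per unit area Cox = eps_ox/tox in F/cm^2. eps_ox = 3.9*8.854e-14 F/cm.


Step 1: eps_ox = 3.9 * 8.854e-14 = 3.45306e-13 F/cm
Step 2: tox in cm = 12.76 nm * 1e-7 = 1.2760e-06 cm
Step 3: Cox = 3.45306e-13 / 1.2760e-06 = 2.71e-07 F/cm^2

2.71e-07


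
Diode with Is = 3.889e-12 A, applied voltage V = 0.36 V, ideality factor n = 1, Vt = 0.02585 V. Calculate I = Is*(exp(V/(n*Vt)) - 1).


Step 1: V/(n*Vt) = 0.36/(1*0.02585) = 13.9265
Step 2: exp(13.9265) = 1.1174e+06
Step 3: I = 3.889e-12 * (1.1174e+06 - 1) = 4.35e-06 A

4.35e-06


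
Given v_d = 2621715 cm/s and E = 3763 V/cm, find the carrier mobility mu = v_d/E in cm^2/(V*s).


Step 1: mu = v_d / E
Step 2: mu = 2621715 / 3763
Step 3: mu = 696.71 cm^2/(V*s)

696.71


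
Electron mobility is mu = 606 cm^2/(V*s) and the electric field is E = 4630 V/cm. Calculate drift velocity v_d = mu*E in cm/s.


Step 1: v_d = mu * E
Step 2: v_d = 606 * 4630 = 2805780
Step 3: v_d = 2.81e+06 cm/s

2.81e+06


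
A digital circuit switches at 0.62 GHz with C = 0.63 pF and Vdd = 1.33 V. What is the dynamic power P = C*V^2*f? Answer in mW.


Step 1: V^2 = 1.33^2 = 1.7689 V^2
Step 2: P = C*V^2*f = 0.63e-12 F * 1.7689 * 0.62e9 Hz
Step 3: P = 6.9093234e-04 W
Step 4: P = 0.691 mW

0.691


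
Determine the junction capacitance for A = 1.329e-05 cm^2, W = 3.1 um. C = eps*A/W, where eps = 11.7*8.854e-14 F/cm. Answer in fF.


Step 1: eps_Si = 11.7 * 8.854e-14 = 1.035918e-12 F/cm
Step 2: W in cm = 3.1 * 1e-4 = 3.10e-04 cm
Step 3: C = 1.035918e-12 * 1.329e-05 / 3.10e-04 = 4.441081e-14 F
Step 4: C = 44.41 fF

44.41


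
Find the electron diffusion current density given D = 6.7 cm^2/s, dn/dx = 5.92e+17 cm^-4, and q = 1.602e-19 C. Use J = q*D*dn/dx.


Step 1: J = q * D * (dn/dx)
Step 2: J = 1.602e-19 * 6.7 * 5.92e+17
Step 3: J = 6.35e-01 A/cm^2

6.35e-01


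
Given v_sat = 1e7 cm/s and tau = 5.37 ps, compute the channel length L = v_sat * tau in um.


Step 1: tau in seconds = 5.37 ps * 1e-12 = 5.3700e-12 s
Step 2: L = v_sat * tau = 1e7 * 5.3700e-12 = 5.3700e-05 cm
Step 3: L in um = 5.3700e-05 * 1e4 = 0.537 um

0.537


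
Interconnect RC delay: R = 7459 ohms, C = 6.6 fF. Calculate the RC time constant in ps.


Step 1: tau = R * C
Step 2: tau = 7459 * 6.6 fF = 7459 * 6.6e-15 F
Step 3: tau = 4.92294e-11 s = 49.2294 ps

49.2294


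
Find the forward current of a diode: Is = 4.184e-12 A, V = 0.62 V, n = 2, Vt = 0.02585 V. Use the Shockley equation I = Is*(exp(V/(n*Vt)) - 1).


Step 1: V/(n*Vt) = 0.62/(2*0.02585) = 11.9923
Step 2: exp(11.9923) = 1.6151e+05
Step 3: I = 4.184e-12 * (1.6151e+05 - 1) = 6.76e-07 A

6.76e-07


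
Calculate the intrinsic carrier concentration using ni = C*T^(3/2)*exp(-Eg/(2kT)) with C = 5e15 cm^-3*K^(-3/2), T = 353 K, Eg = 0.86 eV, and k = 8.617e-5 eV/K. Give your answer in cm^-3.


Step 1: Compute kT = 8.617e-5 * 353 = 0.03041801 eV
Step 2: Exponent = -Eg/(2kT) = -0.86/(2*0.03041801) = -14.13636
Step 3: T^(3/2) = 353^1.5 = 6632.27
Step 4: ni = 5e15 * 6632.27 * exp(-14.13636) = 2.41e+13 cm^-3

2.41e+13


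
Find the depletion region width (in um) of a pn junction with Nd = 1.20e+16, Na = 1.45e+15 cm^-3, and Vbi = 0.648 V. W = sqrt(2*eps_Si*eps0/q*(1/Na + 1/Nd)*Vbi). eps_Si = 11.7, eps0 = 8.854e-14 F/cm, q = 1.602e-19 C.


Step 1: 1/Na + 1/Nd = 1/1.45e+15 + 1/1.20e+16 = 7.72989e-16
Step 2: 2*eps*eps0/q = 2*11.7*8.854e-14/1.602e-19 = 1.293281e+07
Step 3: W^2 = 1.293281e+07 * 7.72989e-16 * 0.648 = 6.47800e-09
Step 4: W = sqrt(6.47800e-09) = 8.049e-05 cm = 0.8049 um

0.8049


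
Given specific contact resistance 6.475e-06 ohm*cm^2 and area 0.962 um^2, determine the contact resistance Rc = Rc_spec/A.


Step 1: Convert area to cm^2: 0.962 um^2 = 9.6200e-09 cm^2
Step 2: Rc = Rc_spec / A = 6.475e-06 / 9.6200e-09
Step 3: Rc = 6.73e+02 ohms

6.73e+02


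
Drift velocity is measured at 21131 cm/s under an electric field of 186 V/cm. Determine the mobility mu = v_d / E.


Step 1: mu = v_d / E
Step 2: mu = 21131 / 186
Step 3: mu = 113.61 cm^2/(V*s)

113.61


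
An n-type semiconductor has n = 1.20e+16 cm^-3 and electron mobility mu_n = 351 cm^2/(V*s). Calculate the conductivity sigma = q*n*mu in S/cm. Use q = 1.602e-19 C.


Step 1: sigma = q * n * mu
Step 2: sigma = 1.602e-19 * 1.20e+16 * 351
Step 3: sigma = 6.748e-01 S/cm

6.748e-01


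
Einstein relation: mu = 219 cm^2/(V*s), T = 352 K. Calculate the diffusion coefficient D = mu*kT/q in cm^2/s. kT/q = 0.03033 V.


Step 1: D = mu * (kT/q)
Step 2: D = 219 * 0.03033
Step 3: D = 6.64 cm^2/s

6.64


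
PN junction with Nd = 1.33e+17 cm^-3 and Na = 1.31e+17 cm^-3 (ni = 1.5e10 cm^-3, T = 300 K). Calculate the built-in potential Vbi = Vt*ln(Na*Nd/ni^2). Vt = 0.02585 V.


Step 1: Compute Na*Nd/ni^2 = 1.31e+17 * 1.33e+17 / (1.5e10)^2 = 7.7436e+13
Step 2: ln(7.7436e+13) = 31.9805
Step 3: Vbi = 0.02585 * 31.9805 = 0.827 V

0.827


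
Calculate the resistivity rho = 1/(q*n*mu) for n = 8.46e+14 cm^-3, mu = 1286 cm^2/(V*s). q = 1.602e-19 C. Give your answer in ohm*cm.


Step 1: sigma = q * n * mu = 1.602e-19 * 8.46e+14 * 1286 = 1.74291e-01 S/cm
Step 2: rho = 1 / sigma = 1 / 1.74291e-01 = 5.738 ohm*cm

5.738


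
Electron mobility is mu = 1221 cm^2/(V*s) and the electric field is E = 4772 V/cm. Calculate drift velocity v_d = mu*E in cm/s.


Step 1: v_d = mu * E
Step 2: v_d = 1221 * 4772 = 5826612
Step 3: v_d = 5.83e+06 cm/s

5.83e+06


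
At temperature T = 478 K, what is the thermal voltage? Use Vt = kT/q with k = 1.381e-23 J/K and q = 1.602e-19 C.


Step 1: kT = 1.381e-23 * 478 = 6.60118e-21 J
Step 2: Vt = kT/q = 6.60118e-21 / 1.602e-19
Step 3: Vt = 0.04121 V

0.04121


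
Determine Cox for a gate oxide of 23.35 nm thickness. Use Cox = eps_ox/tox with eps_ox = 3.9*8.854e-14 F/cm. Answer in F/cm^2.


Step 1: eps_ox = 3.9 * 8.854e-14 = 3.45306e-13 F/cm
Step 2: tox in cm = 23.35 nm * 1e-7 = 2.3350e-06 cm
Step 3: Cox = 3.45306e-13 / 2.3350e-06 = 1.48e-07 F/cm^2

1.48e-07


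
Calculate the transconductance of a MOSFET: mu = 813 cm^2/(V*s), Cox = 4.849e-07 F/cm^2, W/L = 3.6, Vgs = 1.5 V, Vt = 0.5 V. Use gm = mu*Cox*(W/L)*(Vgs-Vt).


Step 1: Vov = Vgs - Vt = 1.5 - 0.5 = 1.0 V
Step 2: gm = mu * Cox * (W/L) * Vov
Step 3: gm = 813 * 4.849e-07 * 3.6 * 1.0 = 1.42e-03 S

1.42e-03


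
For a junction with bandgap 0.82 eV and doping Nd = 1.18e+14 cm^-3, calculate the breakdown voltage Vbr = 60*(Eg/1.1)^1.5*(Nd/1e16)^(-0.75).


Step 1: Eg/1.1 = 0.82/1.1 = 0.745455
Step 2: (Eg/1.1)^1.5 = 0.745455^1.5 = 0.643624
Step 3: (Nd/1e16)^(-0.75) = (0.0118)^(-0.75) = 27.931129
Step 4: Vbr = 60 * 0.643624 * 27.931129 = 1078.6 V

1078.6


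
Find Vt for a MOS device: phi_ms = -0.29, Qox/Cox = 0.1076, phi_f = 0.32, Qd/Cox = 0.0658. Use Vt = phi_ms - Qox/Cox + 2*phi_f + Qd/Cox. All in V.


Step 1: Vt = phi_ms - Qox/Cox + 2*phi_f + Qd/Cox
Step 2: Vt = -0.29 - 0.1076 + 2*0.32 + 0.0658
Step 3: Vt = -0.29 - 0.1076 + 0.64 + 0.0658
Step 4: Vt = 0.3082 V

0.3082


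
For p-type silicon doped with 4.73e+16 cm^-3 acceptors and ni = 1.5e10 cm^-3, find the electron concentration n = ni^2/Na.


Step 1: Majority hole concentration p ≈ Na = 4.73e+16 cm^-3
Step 2: n = ni^2 / Na = (1.5e10)^2 / 4.73e+16
Step 3: n = 4.76e+03 cm^-3

4.76e+03


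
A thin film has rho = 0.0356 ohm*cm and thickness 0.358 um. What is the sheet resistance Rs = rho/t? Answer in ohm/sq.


Step 1: Convert thickness to cm: t = 0.358 um = 3.5800e-05 cm
Step 2: Rs = rho / t = 0.0356 / 3.5800e-05
Step 3: Rs = 994.4 ohm/sq

994.4


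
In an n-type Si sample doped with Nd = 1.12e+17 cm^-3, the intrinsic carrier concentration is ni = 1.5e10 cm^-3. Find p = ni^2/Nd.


Step 1: Since Nd >> ni, n ≈ Nd = 1.12e+17 cm^-3
Step 2: p = ni^2 / n = (1.5e10)^2 / 1.12e+17
Step 3: p = 2.25e20 / 1.12e+17 = 2.01e+03 cm^-3

2.01e+03


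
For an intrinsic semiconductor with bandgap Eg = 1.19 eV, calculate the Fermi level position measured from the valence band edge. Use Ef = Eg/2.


Step 1: For an intrinsic semiconductor, the Fermi level sits at midgap.
Step 2: Ef = Eg / 2 = 1.19 / 2 = 0.595 eV

0.595


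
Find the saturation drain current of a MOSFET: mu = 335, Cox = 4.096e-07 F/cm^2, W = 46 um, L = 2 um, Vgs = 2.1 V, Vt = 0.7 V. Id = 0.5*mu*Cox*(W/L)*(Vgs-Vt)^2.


Step 1: Overdrive voltage Vov = Vgs - Vt = 2.1 - 0.7 = 1.4 V
Step 2: W/L = 46/2 = 23
Step 3: Id = 0.5 * 335 * 4.096e-07 * 23 * 1.4^2
Step 4: Id = 3.09e-03 A

3.09e-03


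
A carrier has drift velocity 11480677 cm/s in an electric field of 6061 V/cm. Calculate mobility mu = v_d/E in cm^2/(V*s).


Step 1: mu = v_d / E
Step 2: mu = 11480677 / 6061
Step 3: mu = 1894.19 cm^2/(V*s)

1894.19


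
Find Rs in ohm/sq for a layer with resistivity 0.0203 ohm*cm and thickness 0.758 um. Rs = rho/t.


Step 1: Convert thickness to cm: t = 0.758 um = 7.5800e-05 cm
Step 2: Rs = rho / t = 0.0203 / 7.5800e-05
Step 3: Rs = 267.8 ohm/sq

267.8


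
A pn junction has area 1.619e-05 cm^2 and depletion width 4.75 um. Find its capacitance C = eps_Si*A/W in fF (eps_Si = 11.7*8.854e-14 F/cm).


Step 1: eps_Si = 11.7 * 8.854e-14 = 1.035918e-12 F/cm
Step 2: W in cm = 4.75 * 1e-4 = 4.75e-04 cm
Step 3: C = 1.035918e-12 * 1.619e-05 / 4.75e-04 = 3.530845e-14 F
Step 4: C = 35.31 fF

35.31


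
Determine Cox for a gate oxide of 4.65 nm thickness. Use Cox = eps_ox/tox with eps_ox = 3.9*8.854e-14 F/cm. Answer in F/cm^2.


Step 1: eps_ox = 3.9 * 8.854e-14 = 3.45306e-13 F/cm
Step 2: tox in cm = 4.65 nm * 1e-7 = 4.6500e-07 cm
Step 3: Cox = 3.45306e-13 / 4.6500e-07 = 7.43e-07 F/cm^2

7.43e-07


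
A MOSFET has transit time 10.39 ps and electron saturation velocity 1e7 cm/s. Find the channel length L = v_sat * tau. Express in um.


Step 1: tau in seconds = 10.39 ps * 1e-12 = 1.0390e-11 s
Step 2: L = v_sat * tau = 1e7 * 1.0390e-11 = 1.0390e-04 cm
Step 3: L in um = 1.0390e-04 * 1e4 = 1.039 um

1.039


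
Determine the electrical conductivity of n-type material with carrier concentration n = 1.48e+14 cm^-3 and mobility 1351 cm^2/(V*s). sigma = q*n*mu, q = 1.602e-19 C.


Step 1: sigma = q * n * mu
Step 2: sigma = 1.602e-19 * 1.48e+14 * 1351
Step 3: sigma = 3.203e-02 S/cm

3.203e-02


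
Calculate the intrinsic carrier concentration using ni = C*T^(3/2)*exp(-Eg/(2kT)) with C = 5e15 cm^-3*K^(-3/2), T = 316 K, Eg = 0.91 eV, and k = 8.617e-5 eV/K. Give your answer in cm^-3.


Step 1: Compute kT = 8.617e-5 * 316 = 0.02722972 eV
Step 2: Exponent = -Eg/(2kT) = -0.91/(2*0.02722972) = -16.70968
Step 3: T^(3/2) = 316^1.5 = 5617.34
Step 4: ni = 5e15 * 5617.34 * exp(-16.70968) = 1.55e+12 cm^-3

1.55e+12


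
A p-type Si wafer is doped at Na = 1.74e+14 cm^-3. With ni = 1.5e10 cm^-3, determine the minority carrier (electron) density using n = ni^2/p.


Step 1: Majority hole concentration p ≈ Na = 1.74e+14 cm^-3
Step 2: n = ni^2 / Na = (1.5e10)^2 / 1.74e+14
Step 3: n = 1.29e+06 cm^-3

1.29e+06


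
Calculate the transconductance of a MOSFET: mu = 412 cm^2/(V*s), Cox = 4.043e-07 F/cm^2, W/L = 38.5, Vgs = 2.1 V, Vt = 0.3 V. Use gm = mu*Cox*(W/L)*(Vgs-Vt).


Step 1: Vov = Vgs - Vt = 2.1 - 0.3 = 1.8 V
Step 2: gm = mu * Cox * (W/L) * Vov
Step 3: gm = 412 * 4.043e-07 * 38.5 * 1.8 = 1.15e-02 S

1.15e-02


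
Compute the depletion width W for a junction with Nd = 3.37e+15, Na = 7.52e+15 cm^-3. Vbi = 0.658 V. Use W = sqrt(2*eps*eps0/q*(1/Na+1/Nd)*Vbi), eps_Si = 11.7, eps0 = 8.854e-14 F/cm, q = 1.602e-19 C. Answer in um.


Step 1: 1/Na + 1/Nd = 1/7.52e+15 + 1/3.37e+15 = 4.29715e-16
Step 2: 2*eps*eps0/q = 2*11.7*8.854e-14/1.602e-19 = 1.293281e+07
Step 3: W^2 = 1.293281e+07 * 4.29715e-16 * 0.658 = 3.65678e-09
Step 4: W = sqrt(3.65678e-09) = 6.047e-05 cm = 0.6047 um

0.6047


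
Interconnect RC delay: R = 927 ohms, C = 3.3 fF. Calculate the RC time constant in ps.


Step 1: tau = R * C
Step 2: tau = 927 * 3.3 fF = 927 * 3.3e-15 F
Step 3: tau = 3.0591e-12 s = 3.0591 ps

3.0591


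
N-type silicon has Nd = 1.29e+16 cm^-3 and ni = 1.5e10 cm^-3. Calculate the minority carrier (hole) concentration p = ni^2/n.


Step 1: Since Nd >> ni, n ≈ Nd = 1.29e+16 cm^-3
Step 2: p = ni^2 / n = (1.5e10)^2 / 1.29e+16
Step 3: p = 2.25e20 / 1.29e+16 = 1.74e+04 cm^-3

1.74e+04


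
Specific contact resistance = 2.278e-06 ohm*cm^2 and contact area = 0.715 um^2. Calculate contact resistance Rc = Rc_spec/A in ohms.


Step 1: Convert area to cm^2: 0.715 um^2 = 7.1500e-09 cm^2
Step 2: Rc = Rc_spec / A = 2.278e-06 / 7.1500e-09
Step 3: Rc = 3.19e+02 ohms

3.19e+02


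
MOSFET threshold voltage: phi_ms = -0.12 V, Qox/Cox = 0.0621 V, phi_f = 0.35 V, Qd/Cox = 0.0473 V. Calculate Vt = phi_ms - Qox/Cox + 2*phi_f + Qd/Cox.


Step 1: Vt = phi_ms - Qox/Cox + 2*phi_f + Qd/Cox
Step 2: Vt = -0.12 - 0.0621 + 2*0.35 + 0.0473
Step 3: Vt = -0.12 - 0.0621 + 0.7 + 0.0473
Step 4: Vt = 0.5652 V

0.5652


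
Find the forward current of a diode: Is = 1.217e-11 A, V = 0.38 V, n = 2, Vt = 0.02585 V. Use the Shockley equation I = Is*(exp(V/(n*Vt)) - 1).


Step 1: V/(n*Vt) = 0.38/(2*0.02585) = 7.3501
Step 2: exp(7.3501) = 1.5564e+03
Step 3: I = 1.217e-11 * (1.5564e+03 - 1) = 1.89e-08 A

1.89e-08


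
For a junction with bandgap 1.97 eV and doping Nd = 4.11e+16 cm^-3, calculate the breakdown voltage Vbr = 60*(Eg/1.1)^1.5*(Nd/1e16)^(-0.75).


Step 1: Eg/1.1 = 1.97/1.1 = 1.790909
Step 2: (Eg/1.1)^1.5 = 1.790909^1.5 = 2.396681
Step 3: (Nd/1e16)^(-0.75) = (4.11)^(-0.75) = 0.346433
Step 4: Vbr = 60 * 2.396681 * 0.346433 = 49.8 V

49.8


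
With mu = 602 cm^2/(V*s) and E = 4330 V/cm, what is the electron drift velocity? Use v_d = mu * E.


Step 1: v_d = mu * E
Step 2: v_d = 602 * 4330 = 2606660
Step 3: v_d = 2.61e+06 cm/s

2.61e+06


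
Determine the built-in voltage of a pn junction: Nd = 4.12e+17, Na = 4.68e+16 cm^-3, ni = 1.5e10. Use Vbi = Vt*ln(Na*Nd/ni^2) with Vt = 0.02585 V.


Step 1: Compute Na*Nd/ni^2 = 4.68e+16 * 4.12e+17 / (1.5e10)^2 = 8.5696e+13
Step 2: ln(8.5696e+13) = 32.0818
Step 3: Vbi = 0.02585 * 32.0818 = 0.829 V

0.829


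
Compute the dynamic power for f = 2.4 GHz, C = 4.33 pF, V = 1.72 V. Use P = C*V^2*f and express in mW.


Step 1: V^2 = 1.72^2 = 2.9584 V^2
Step 2: P = C*V^2*f = 4.33e-12 F * 2.9584 * 2.4e9 Hz
Step 3: P = 3.07436928e-02 W
Step 4: P = 30.744 mW

30.744


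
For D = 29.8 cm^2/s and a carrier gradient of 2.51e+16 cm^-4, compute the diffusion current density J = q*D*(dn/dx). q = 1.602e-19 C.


Step 1: J = q * D * (dn/dx)
Step 2: J = 1.602e-19 * 29.8 * 2.51e+16
Step 3: J = 1.20e-01 A/cm^2

1.20e-01


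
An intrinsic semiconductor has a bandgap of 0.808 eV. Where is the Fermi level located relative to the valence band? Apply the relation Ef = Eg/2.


Step 1: For an intrinsic semiconductor, the Fermi level sits at midgap.
Step 2: Ef = Eg / 2 = 0.808 / 2 = 0.404 eV

0.404


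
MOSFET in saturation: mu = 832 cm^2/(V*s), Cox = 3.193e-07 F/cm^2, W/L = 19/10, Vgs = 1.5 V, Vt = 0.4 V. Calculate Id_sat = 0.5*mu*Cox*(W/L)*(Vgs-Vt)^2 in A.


Step 1: Overdrive voltage Vov = Vgs - Vt = 1.5 - 0.4 = 1.1 V
Step 2: W/L = 19/10 = 1.9
Step 3: Id = 0.5 * 832 * 3.193e-07 * 1.9 * 1.1^2
Step 4: Id = 3.05e-04 A

3.05e-04


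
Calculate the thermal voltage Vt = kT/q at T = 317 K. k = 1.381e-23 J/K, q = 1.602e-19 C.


Step 1: kT = 1.381e-23 * 317 = 4.37777e-21 J
Step 2: Vt = kT/q = 4.37777e-21 / 1.602e-19
Step 3: Vt = 0.02733 V

0.02733


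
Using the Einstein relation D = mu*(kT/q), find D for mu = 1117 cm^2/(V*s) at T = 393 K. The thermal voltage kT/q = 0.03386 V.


Step 1: D = mu * (kT/q)
Step 2: D = 1117 * 0.03386
Step 3: D = 37.82 cm^2/s

37.82


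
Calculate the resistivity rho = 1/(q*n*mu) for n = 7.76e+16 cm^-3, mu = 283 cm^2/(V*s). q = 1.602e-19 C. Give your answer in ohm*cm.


Step 1: sigma = q * n * mu = 1.602e-19 * 7.76e+16 * 283 = 3.51812e+00 S/cm
Step 2: rho = 1 / sigma = 1 / 3.51812e+00 = 0.2842 ohm*cm

0.2842


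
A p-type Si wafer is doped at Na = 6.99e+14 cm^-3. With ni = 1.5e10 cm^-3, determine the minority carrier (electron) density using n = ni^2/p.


Step 1: Majority hole concentration p ≈ Na = 6.99e+14 cm^-3
Step 2: n = ni^2 / Na = (1.5e10)^2 / 6.99e+14
Step 3: n = 3.22e+05 cm^-3

3.22e+05


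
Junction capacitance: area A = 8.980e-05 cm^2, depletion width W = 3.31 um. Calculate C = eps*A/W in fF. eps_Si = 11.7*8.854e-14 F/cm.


Step 1: eps_Si = 11.7 * 8.854e-14 = 1.035918e-12 F/cm
Step 2: W in cm = 3.31 * 1e-4 = 3.31e-04 cm
Step 3: C = 1.035918e-12 * 8.980e-05 / 3.31e-04 = 2.810436e-13 F
Step 4: C = 281.04 fF

281.04


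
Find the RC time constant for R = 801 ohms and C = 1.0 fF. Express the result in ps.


Step 1: tau = R * C
Step 2: tau = 801 * 1.0 fF = 801 * 1.0e-15 F
Step 3: tau = 8.01e-13 s = 0.801 ps

0.801


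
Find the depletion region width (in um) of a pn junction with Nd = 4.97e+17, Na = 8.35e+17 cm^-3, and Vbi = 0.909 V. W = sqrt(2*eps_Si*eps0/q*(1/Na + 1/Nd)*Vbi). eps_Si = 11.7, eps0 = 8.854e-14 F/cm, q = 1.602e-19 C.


Step 1: 1/Na + 1/Nd = 1/8.35e+17 + 1/4.97e+17 = 3.20968e-18
Step 2: 2*eps*eps0/q = 2*11.7*8.854e-14/1.602e-19 = 1.293281e+07
Step 3: W^2 = 1.293281e+07 * 3.20968e-18 * 0.909 = 3.77328e-11
Step 4: W = sqrt(3.77328e-11) = 6.143e-06 cm = 0.06143 um

0.06143


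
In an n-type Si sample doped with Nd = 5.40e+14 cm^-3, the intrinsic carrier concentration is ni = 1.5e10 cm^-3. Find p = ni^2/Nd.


Step 1: Since Nd >> ni, n ≈ Nd = 5.40e+14 cm^-3
Step 2: p = ni^2 / n = (1.5e10)^2 / 5.40e+14
Step 3: p = 2.25e20 / 5.40e+14 = 4.17e+05 cm^-3

4.17e+05


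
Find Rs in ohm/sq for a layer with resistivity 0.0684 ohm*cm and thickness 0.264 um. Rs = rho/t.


Step 1: Convert thickness to cm: t = 0.264 um = 2.6400e-05 cm
Step 2: Rs = rho / t = 0.0684 / 2.6400e-05
Step 3: Rs = 2590.9 ohm/sq

2590.9


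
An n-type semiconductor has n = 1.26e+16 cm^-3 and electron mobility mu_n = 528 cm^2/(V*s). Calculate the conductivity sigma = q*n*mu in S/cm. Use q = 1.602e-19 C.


Step 1: sigma = q * n * mu
Step 2: sigma = 1.602e-19 * 1.26e+16 * 528
Step 3: sigma = 1.066e+00 S/cm

1.066e+00


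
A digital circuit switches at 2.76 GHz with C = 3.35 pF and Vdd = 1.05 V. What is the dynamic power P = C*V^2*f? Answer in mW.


Step 1: V^2 = 1.05^2 = 1.1025 V^2
Step 2: P = C*V^2*f = 3.35e-12 F * 1.1025 * 2.76e9 Hz
Step 3: P = 1.0193715e-02 W
Step 4: P = 10.194 mW

10.194


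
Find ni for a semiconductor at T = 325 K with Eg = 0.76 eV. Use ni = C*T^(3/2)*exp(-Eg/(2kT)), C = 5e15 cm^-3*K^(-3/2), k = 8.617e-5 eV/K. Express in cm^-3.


Step 1: Compute kT = 8.617e-5 * 325 = 0.02800525 eV
Step 2: Exponent = -Eg/(2kT) = -0.76/(2*0.02800525) = -13.56888
Step 3: T^(3/2) = 325^1.5 = 5859.02
Step 4: ni = 5e15 * 5859.02 * exp(-13.56888) = 3.75e+13 cm^-3

3.75e+13


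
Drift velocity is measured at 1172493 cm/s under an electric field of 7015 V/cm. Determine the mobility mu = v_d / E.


Step 1: mu = v_d / E
Step 2: mu = 1172493 / 7015
Step 3: mu = 167.14 cm^2/(V*s)

167.14


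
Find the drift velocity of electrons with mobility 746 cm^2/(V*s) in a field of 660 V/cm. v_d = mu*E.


Step 1: v_d = mu * E
Step 2: v_d = 746 * 660 = 492360
Step 3: v_d = 4.92e+05 cm/s

4.92e+05


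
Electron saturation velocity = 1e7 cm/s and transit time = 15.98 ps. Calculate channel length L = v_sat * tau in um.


Step 1: tau in seconds = 15.98 ps * 1e-12 = 1.5980e-11 s
Step 2: L = v_sat * tau = 1e7 * 1.5980e-11 = 1.5980e-04 cm
Step 3: L in um = 1.5980e-04 * 1e4 = 1.598 um

1.598


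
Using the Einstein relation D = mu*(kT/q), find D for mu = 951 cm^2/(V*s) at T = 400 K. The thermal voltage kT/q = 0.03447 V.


Step 1: D = mu * (kT/q)
Step 2: D = 951 * 0.03447
Step 3: D = 32.78 cm^2/s

32.78


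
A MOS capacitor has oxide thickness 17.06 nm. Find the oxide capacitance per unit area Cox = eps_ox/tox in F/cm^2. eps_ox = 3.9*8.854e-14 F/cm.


Step 1: eps_ox = 3.9 * 8.854e-14 = 3.45306e-13 F/cm
Step 2: tox in cm = 17.06 nm * 1e-7 = 1.7060e-06 cm
Step 3: Cox = 3.45306e-13 / 1.7060e-06 = 2.02e-07 F/cm^2

2.02e-07


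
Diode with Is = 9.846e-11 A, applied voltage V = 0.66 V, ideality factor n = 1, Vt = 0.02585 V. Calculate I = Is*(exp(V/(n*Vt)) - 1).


Step 1: V/(n*Vt) = 0.66/(1*0.02585) = 25.5319
Step 2: exp(25.5319) = 1.2256e+11
Step 3: I = 9.846e-11 * (1.2256e+11 - 1) = 1.21e+01 A

1.21e+01


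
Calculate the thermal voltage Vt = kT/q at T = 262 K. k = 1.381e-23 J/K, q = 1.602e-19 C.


Step 1: kT = 1.381e-23 * 262 = 3.61822e-21 J
Step 2: Vt = kT/q = 3.61822e-21 / 1.602e-19
Step 3: Vt = 0.02259 V

0.02259


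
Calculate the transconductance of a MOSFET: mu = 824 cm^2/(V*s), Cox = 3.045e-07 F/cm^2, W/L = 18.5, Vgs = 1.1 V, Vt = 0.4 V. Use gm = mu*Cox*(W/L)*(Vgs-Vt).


Step 1: Vov = Vgs - Vt = 1.1 - 0.4 = 0.7 V
Step 2: gm = mu * Cox * (W/L) * Vov
Step 3: gm = 824 * 3.045e-07 * 18.5 * 0.7 = 3.25e-03 S

3.25e-03


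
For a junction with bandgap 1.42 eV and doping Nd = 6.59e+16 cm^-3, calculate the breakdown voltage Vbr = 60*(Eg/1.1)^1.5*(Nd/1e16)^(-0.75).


Step 1: Eg/1.1 = 1.42/1.1 = 1.290909
Step 2: (Eg/1.1)^1.5 = 1.290909^1.5 = 1.466707
Step 3: (Nd/1e16)^(-0.75) = (6.59)^(-0.75) = 0.243129
Step 4: Vbr = 60 * 1.466707 * 0.243129 = 21.4 V

21.4


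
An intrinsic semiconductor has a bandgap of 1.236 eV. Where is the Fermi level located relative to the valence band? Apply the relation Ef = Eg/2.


Step 1: For an intrinsic semiconductor, the Fermi level sits at midgap.
Step 2: Ef = Eg / 2 = 1.236 / 2 = 0.618 eV

0.618


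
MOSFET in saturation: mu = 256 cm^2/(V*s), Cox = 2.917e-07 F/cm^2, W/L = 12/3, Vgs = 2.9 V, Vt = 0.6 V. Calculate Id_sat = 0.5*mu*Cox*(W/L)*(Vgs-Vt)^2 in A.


Step 1: Overdrive voltage Vov = Vgs - Vt = 2.9 - 0.6 = 2.3 V
Step 2: W/L = 12/3 = 4
Step 3: Id = 0.5 * 256 * 2.917e-07 * 4 * 2.3^2
Step 4: Id = 7.90e-04 A

7.90e-04


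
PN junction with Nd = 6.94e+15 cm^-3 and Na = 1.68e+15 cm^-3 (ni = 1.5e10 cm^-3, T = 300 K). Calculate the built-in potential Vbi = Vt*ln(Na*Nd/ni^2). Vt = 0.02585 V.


Step 1: Compute Na*Nd/ni^2 = 1.68e+15 * 6.94e+15 / (1.5e10)^2 = 5.1819e+10
Step 2: ln(5.1819e+10) = 24.6710
Step 3: Vbi = 0.02585 * 24.6710 = 0.638 V

0.638


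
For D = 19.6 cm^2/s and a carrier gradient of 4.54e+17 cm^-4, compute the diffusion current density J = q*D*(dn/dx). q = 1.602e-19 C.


Step 1: J = q * D * (dn/dx)
Step 2: J = 1.602e-19 * 19.6 * 4.54e+17
Step 3: J = 1.43e+00 A/cm^2

1.43e+00


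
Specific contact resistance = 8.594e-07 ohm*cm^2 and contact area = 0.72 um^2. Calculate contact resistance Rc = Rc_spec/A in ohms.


Step 1: Convert area to cm^2: 0.72 um^2 = 7.2000e-09 cm^2
Step 2: Rc = Rc_spec / A = 8.594e-07 / 7.2000e-09
Step 3: Rc = 1.19e+02 ohms

1.19e+02


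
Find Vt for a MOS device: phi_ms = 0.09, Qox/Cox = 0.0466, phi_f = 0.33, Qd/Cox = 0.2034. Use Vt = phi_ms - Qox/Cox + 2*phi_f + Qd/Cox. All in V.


Step 1: Vt = phi_ms - Qox/Cox + 2*phi_f + Qd/Cox
Step 2: Vt = 0.09 - 0.0466 + 2*0.33 + 0.2034
Step 3: Vt = 0.09 - 0.0466 + 0.66 + 0.2034
Step 4: Vt = 0.9068 V

0.9068


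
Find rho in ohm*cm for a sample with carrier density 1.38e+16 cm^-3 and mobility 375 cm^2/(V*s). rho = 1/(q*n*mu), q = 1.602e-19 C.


Step 1: sigma = q * n * mu = 1.602e-19 * 1.38e+16 * 375 = 8.29035e-01 S/cm
Step 2: rho = 1 / sigma = 1 / 8.29035e-01 = 1.206 ohm*cm

1.206


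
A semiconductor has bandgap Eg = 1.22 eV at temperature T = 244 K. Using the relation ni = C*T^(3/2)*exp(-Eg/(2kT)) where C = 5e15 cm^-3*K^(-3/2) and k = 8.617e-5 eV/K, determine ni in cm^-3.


Step 1: Compute kT = 8.617e-5 * 244 = 0.02102548 eV
Step 2: Exponent = -Eg/(2kT) = -1.22/(2*0.02102548) = -29.01242
Step 3: T^(3/2) = 244^1.5 = 3811.40
Step 4: ni = 5e15 * 3811.40 * exp(-29.01242) = 4.79e+06 cm^-3

4.79e+06


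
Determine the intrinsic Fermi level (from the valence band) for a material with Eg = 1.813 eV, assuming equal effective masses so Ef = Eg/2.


Step 1: For an intrinsic semiconductor, the Fermi level sits at midgap.
Step 2: Ef = Eg / 2 = 1.813 / 2 = 0.9065 eV

0.9065


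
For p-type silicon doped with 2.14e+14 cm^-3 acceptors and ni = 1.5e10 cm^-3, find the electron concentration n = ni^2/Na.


Step 1: Majority hole concentration p ≈ Na = 2.14e+14 cm^-3
Step 2: n = ni^2 / Na = (1.5e10)^2 / 2.14e+14
Step 3: n = 1.05e+06 cm^-3

1.05e+06


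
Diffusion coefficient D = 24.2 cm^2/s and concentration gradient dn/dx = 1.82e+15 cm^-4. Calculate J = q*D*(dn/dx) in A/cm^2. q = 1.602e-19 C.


Step 1: J = q * D * (dn/dx)
Step 2: J = 1.602e-19 * 24.2 * 1.82e+15
Step 3: J = 7.06e-03 A/cm^2

7.06e-03


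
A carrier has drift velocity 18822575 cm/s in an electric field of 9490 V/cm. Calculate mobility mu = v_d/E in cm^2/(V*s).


Step 1: mu = v_d / E
Step 2: mu = 18822575 / 9490
Step 3: mu = 1983.41 cm^2/(V*s)

1983.41


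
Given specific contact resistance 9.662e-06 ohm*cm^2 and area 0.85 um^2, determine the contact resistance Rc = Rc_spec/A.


Step 1: Convert area to cm^2: 0.85 um^2 = 8.5000e-09 cm^2
Step 2: Rc = Rc_spec / A = 9.662e-06 / 8.5000e-09
Step 3: Rc = 1.14e+03 ohms

1.14e+03


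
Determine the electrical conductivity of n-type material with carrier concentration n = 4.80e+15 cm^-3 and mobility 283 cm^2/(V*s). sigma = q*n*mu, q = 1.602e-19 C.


Step 1: sigma = q * n * mu
Step 2: sigma = 1.602e-19 * 4.80e+15 * 283
Step 3: sigma = 2.176e-01 S/cm

2.176e-01


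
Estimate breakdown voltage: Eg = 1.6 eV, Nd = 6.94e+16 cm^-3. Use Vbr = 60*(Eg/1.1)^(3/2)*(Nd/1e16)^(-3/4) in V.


Step 1: Eg/1.1 = 1.6/1.1 = 1.454545
Step 2: (Eg/1.1)^1.5 = 1.454545^1.5 = 1.754247
Step 3: (Nd/1e16)^(-0.75) = (6.94)^(-0.75) = 0.233873
Step 4: Vbr = 60 * 1.754247 * 0.233873 = 24.6 V

24.6


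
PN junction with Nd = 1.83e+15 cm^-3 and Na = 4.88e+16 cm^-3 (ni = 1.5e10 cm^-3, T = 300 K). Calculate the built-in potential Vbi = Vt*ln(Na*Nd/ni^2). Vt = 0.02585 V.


Step 1: Compute Na*Nd/ni^2 = 4.88e+16 * 1.83e+15 / (1.5e10)^2 = 3.9691e+11
Step 2: ln(3.9691e+11) = 26.7070
Step 3: Vbi = 0.02585 * 26.7070 = 0.69 V

0.69


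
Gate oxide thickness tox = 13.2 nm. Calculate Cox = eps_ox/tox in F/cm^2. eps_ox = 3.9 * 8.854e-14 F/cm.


Step 1: eps_ox = 3.9 * 8.854e-14 = 3.45306e-13 F/cm
Step 2: tox in cm = 13.2 nm * 1e-7 = 1.3200e-06 cm
Step 3: Cox = 3.45306e-13 / 1.3200e-06 = 2.62e-07 F/cm^2

2.62e-07


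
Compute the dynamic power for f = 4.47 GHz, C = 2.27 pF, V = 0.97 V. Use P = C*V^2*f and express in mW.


Step 1: V^2 = 0.97^2 = 0.9409 V^2
Step 2: P = C*V^2*f = 2.27e-12 F * 0.9409 * 4.47e9 Hz
Step 3: P = 9.54721821e-03 W
Step 4: P = 9.547 mW

9.547


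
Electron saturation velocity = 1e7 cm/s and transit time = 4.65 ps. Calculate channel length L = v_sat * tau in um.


Step 1: tau in seconds = 4.65 ps * 1e-12 = 4.6500e-12 s
Step 2: L = v_sat * tau = 1e7 * 4.6500e-12 = 4.6500e-05 cm
Step 3: L in um = 4.6500e-05 * 1e4 = 0.465 um

0.465


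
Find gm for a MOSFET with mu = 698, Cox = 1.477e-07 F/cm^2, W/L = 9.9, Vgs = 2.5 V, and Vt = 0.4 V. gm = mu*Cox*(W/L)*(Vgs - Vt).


Step 1: Vov = Vgs - Vt = 2.5 - 0.4 = 2.1 V
Step 2: gm = mu * Cox * (W/L) * Vov
Step 3: gm = 698 * 1.477e-07 * 9.9 * 2.1 = 2.14e-03 S

2.14e-03


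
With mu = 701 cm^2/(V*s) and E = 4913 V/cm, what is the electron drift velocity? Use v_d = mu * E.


Step 1: v_d = mu * E
Step 2: v_d = 701 * 4913 = 3444013
Step 3: v_d = 3.44e+06 cm/s

3.44e+06


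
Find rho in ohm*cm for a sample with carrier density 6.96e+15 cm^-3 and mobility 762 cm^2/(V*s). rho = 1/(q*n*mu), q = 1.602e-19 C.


Step 1: sigma = q * n * mu = 1.602e-19 * 6.96e+15 * 762 = 8.49624e-01 S/cm
Step 2: rho = 1 / sigma = 1 / 8.49624e-01 = 1.177 ohm*cm

1.177


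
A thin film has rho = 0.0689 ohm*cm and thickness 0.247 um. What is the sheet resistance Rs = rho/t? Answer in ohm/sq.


Step 1: Convert thickness to cm: t = 0.247 um = 2.4700e-05 cm
Step 2: Rs = rho / t = 0.0689 / 2.4700e-05
Step 3: Rs = 2789.5 ohm/sq

2789.5


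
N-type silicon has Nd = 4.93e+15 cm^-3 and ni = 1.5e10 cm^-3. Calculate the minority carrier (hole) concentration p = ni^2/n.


Step 1: Since Nd >> ni, n ≈ Nd = 4.93e+15 cm^-3
Step 2: p = ni^2 / n = (1.5e10)^2 / 4.93e+15
Step 3: p = 2.25e20 / 4.93e+15 = 4.56e+04 cm^-3

4.56e+04


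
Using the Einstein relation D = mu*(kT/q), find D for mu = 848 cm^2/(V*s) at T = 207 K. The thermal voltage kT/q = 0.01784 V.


Step 1: D = mu * (kT/q)
Step 2: D = 848 * 0.01784
Step 3: D = 15.13 cm^2/s

15.13


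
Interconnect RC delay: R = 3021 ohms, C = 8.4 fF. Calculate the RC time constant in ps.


Step 1: tau = R * C
Step 2: tau = 3021 * 8.4 fF = 3021 * 8.4e-15 F
Step 3: tau = 2.53764e-11 s = 25.3764 ps

25.3764


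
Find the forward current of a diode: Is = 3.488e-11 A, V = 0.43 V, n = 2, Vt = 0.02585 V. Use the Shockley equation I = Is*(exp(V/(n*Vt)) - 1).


Step 1: V/(n*Vt) = 0.43/(2*0.02585) = 8.3172
Step 2: exp(8.3172) = 4.0937e+03
Step 3: I = 3.488e-11 * (4.0937e+03 - 1) = 1.43e-07 A

1.43e-07


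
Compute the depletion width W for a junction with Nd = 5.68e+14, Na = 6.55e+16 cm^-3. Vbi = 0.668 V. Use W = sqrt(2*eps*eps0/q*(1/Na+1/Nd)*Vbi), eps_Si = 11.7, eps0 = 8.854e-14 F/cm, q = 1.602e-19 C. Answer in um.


Step 1: 1/Na + 1/Nd = 1/6.55e+16 + 1/5.68e+14 = 1.77583e-15
Step 2: 2*eps*eps0/q = 2*11.7*8.854e-14/1.602e-19 = 1.293281e+07
Step 3: W^2 = 1.293281e+07 * 1.77583e-15 * 0.668 = 1.53416e-08
Step 4: W = sqrt(1.53416e-08) = 1.239e-04 cm = 1.239 um

1.239


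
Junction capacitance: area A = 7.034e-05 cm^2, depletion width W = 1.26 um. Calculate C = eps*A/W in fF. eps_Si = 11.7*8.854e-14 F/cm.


Step 1: eps_Si = 11.7 * 8.854e-14 = 1.035918e-12 F/cm
Step 2: W in cm = 1.26 * 1e-4 = 1.26e-04 cm
Step 3: C = 1.035918e-12 * 7.034e-05 / 1.26e-04 = 5.783053e-13 F
Step 4: C = 578.31 fF

578.31


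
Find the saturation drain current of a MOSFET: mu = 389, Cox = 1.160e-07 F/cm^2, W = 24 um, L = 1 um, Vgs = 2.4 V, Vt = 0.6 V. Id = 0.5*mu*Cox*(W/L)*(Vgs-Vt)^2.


Step 1: Overdrive voltage Vov = Vgs - Vt = 2.4 - 0.6 = 1.8 V
Step 2: W/L = 24/1 = 24
Step 3: Id = 0.5 * 389 * 1.160e-07 * 24 * 1.8^2
Step 4: Id = 1.75e-03 A

1.75e-03


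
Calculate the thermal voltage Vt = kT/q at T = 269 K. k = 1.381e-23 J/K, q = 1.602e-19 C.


Step 1: kT = 1.381e-23 * 269 = 3.71489e-21 J
Step 2: Vt = kT/q = 3.71489e-21 / 1.602e-19
Step 3: Vt = 0.02319 V

0.02319


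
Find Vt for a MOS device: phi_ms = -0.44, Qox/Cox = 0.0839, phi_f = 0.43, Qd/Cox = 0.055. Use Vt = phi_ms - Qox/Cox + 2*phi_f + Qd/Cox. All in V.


Step 1: Vt = phi_ms - Qox/Cox + 2*phi_f + Qd/Cox
Step 2: Vt = -0.44 - 0.0839 + 2*0.43 + 0.055
Step 3: Vt = -0.44 - 0.0839 + 0.86 + 0.055
Step 4: Vt = 0.3911 V

0.3911


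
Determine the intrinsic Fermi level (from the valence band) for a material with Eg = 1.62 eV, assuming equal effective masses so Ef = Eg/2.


Step 1: For an intrinsic semiconductor, the Fermi level sits at midgap.
Step 2: Ef = Eg / 2 = 1.62 / 2 = 0.81 eV

0.81


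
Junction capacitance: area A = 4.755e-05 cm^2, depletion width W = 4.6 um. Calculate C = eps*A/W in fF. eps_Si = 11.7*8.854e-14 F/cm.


Step 1: eps_Si = 11.7 * 8.854e-14 = 1.035918e-12 F/cm
Step 2: W in cm = 4.6 * 1e-4 = 4.60e-04 cm
Step 3: C = 1.035918e-12 * 4.755e-05 / 4.60e-04 = 1.070824e-13 F
Step 4: C = 107.08 fF

107.08


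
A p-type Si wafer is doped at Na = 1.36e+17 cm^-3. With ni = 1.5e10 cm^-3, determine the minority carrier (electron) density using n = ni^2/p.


Step 1: Majority hole concentration p ≈ Na = 1.36e+17 cm^-3
Step 2: n = ni^2 / Na = (1.5e10)^2 / 1.36e+17
Step 3: n = 1.65e+03 cm^-3

1.65e+03


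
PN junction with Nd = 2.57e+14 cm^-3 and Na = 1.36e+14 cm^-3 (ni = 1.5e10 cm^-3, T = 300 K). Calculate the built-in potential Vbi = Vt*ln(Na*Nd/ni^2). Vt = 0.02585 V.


Step 1: Compute Na*Nd/ni^2 = 1.36e+14 * 2.57e+14 / (1.5e10)^2 = 1.5534e+08
Step 2: ln(1.5534e+08) = 18.8611
Step 3: Vbi = 0.02585 * 18.8611 = 0.488 V

0.488


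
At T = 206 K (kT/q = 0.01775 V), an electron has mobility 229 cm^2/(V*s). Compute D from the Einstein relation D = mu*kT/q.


Step 1: D = mu * (kT/q)
Step 2: D = 229 * 0.01775
Step 3: D = 4.06 cm^2/s

4.06


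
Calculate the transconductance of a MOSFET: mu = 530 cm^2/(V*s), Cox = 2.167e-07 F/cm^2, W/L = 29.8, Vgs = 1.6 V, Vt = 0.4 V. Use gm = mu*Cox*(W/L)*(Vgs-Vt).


Step 1: Vov = Vgs - Vt = 1.6 - 0.4 = 1.2 V
Step 2: gm = mu * Cox * (W/L) * Vov
Step 3: gm = 530 * 2.167e-07 * 29.8 * 1.2 = 4.11e-03 S

4.11e-03


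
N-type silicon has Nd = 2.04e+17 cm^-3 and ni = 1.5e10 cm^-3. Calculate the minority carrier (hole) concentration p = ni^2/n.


Step 1: Since Nd >> ni, n ≈ Nd = 2.04e+17 cm^-3
Step 2: p = ni^2 / n = (1.5e10)^2 / 2.04e+17
Step 3: p = 2.25e20 / 2.04e+17 = 1.10e+03 cm^-3

1.10e+03


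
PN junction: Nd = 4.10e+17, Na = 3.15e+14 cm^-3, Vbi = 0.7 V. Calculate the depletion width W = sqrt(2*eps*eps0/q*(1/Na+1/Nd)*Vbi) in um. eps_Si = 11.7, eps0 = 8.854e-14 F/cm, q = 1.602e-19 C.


Step 1: 1/Na + 1/Nd = 1/3.15e+14 + 1/4.10e+17 = 3.17704e-15
Step 2: 2*eps*eps0/q = 2*11.7*8.854e-14/1.602e-19 = 1.293281e+07
Step 3: W^2 = 1.293281e+07 * 3.17704e-15 * 0.7 = 2.87616e-08
Step 4: W = sqrt(2.87616e-08) = 1.696e-04 cm = 1.696 um

1.696


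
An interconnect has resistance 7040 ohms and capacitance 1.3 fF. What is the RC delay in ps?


Step 1: tau = R * C
Step 2: tau = 7040 * 1.3 fF = 7040 * 1.3e-15 F
Step 3: tau = 9.152e-12 s = 9.152 ps

9.152


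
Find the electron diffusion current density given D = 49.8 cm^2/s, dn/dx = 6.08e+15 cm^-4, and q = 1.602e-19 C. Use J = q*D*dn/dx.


Step 1: J = q * D * (dn/dx)
Step 2: J = 1.602e-19 * 49.8 * 6.08e+15
Step 3: J = 4.85e-02 A/cm^2

4.85e-02


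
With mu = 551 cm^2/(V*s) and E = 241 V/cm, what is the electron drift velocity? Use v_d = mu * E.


Step 1: v_d = mu * E
Step 2: v_d = 551 * 241 = 132791
Step 3: v_d = 1.33e+05 cm/s

1.33e+05


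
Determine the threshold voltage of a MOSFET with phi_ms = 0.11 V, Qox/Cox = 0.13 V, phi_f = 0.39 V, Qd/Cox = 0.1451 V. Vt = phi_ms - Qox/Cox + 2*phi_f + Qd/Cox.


Step 1: Vt = phi_ms - Qox/Cox + 2*phi_f + Qd/Cox
Step 2: Vt = 0.11 - 0.13 + 2*0.39 + 0.1451
Step 3: Vt = 0.11 - 0.13 + 0.78 + 0.1451
Step 4: Vt = 0.9051 V

0.9051


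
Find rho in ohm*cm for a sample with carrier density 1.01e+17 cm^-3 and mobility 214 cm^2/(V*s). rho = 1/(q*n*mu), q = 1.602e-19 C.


Step 1: sigma = q * n * mu = 1.602e-19 * 1.01e+17 * 214 = 3.46256e+00 S/cm
Step 2: rho = 1 / sigma = 1 / 3.46256e+00 = 0.2888 ohm*cm

0.2888


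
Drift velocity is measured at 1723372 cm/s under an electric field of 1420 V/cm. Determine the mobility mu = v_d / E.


Step 1: mu = v_d / E
Step 2: mu = 1723372 / 1420
Step 3: mu = 1213.64 cm^2/(V*s)

1213.64


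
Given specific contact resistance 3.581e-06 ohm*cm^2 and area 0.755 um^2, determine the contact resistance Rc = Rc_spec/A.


Step 1: Convert area to cm^2: 0.755 um^2 = 7.5500e-09 cm^2
Step 2: Rc = Rc_spec / A = 3.581e-06 / 7.5500e-09
Step 3: Rc = 4.74e+02 ohms

4.74e+02


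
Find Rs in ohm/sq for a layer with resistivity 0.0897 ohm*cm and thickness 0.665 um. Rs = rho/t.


Step 1: Convert thickness to cm: t = 0.665 um = 6.6500e-05 cm
Step 2: Rs = rho / t = 0.0897 / 6.6500e-05
Step 3: Rs = 1348.9 ohm/sq

1348.9


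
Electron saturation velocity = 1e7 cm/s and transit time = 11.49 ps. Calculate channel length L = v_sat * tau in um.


Step 1: tau in seconds = 11.49 ps * 1e-12 = 1.1490e-11 s
Step 2: L = v_sat * tau = 1e7 * 1.1490e-11 = 1.1490e-04 cm
Step 3: L in um = 1.1490e-04 * 1e4 = 1.149 um

1.149


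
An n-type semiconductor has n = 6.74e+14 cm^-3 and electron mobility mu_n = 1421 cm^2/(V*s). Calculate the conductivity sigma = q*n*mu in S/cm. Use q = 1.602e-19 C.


Step 1: sigma = q * n * mu
Step 2: sigma = 1.602e-19 * 6.74e+14 * 1421
Step 3: sigma = 1.534e-01 S/cm

1.534e-01


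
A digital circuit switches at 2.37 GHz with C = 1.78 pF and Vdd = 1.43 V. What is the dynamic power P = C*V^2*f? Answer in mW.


Step 1: V^2 = 1.43^2 = 2.0449 V^2
Step 2: P = C*V^2*f = 1.78e-12 F * 2.0449 * 2.37e9 Hz
Step 3: P = 8.62661514e-03 W
Step 4: P = 8.627 mW

8.627


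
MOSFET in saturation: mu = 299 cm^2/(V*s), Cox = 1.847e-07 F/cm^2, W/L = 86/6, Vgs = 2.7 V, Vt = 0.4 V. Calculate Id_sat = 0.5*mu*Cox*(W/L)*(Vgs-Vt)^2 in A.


Step 1: Overdrive voltage Vov = Vgs - Vt = 2.7 - 0.4 = 2.3 V
Step 2: W/L = 86/6 = 14.3333
Step 3: Id = 0.5 * 299 * 1.847e-07 * 14.3333 * 2.3^2
Step 4: Id = 2.09e-03 A

2.09e-03


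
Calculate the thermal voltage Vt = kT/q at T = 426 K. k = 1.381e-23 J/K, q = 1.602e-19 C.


Step 1: kT = 1.381e-23 * 426 = 5.88306e-21 J
Step 2: Vt = kT/q = 5.88306e-21 / 1.602e-19
Step 3: Vt = 0.03672 V

0.03672


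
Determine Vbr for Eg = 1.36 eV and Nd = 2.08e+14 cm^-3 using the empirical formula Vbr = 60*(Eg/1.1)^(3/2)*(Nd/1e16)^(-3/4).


Step 1: Eg/1.1 = 1.36/1.1 = 1.236364
Step 2: (Eg/1.1)^1.5 = 1.236364^1.5 = 1.374737
Step 3: (Nd/1e16)^(-0.75) = (0.0208)^(-0.75) = 18.257970
Step 4: Vbr = 60 * 1.374737 * 18.257970 = 1506.0 V

1506.0


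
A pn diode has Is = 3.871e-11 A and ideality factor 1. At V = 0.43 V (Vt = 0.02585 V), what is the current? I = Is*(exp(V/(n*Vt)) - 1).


Step 1: V/(n*Vt) = 0.43/(1*0.02585) = 16.6344
Step 2: exp(16.6344) = 1.6758e+07
Step 3: I = 3.871e-11 * (1.6758e+07 - 1) = 6.49e-04 A

6.49e-04


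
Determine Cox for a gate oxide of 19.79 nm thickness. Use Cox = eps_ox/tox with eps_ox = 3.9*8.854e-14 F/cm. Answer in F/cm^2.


Step 1: eps_ox = 3.9 * 8.854e-14 = 3.45306e-13 F/cm
Step 2: tox in cm = 19.79 nm * 1e-7 = 1.9790e-06 cm
Step 3: Cox = 3.45306e-13 / 1.9790e-06 = 1.74e-07 F/cm^2

1.74e-07


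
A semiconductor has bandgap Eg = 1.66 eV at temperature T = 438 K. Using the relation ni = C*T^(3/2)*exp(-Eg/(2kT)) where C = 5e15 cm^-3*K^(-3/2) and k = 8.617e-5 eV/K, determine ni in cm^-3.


Step 1: Compute kT = 8.617e-5 * 438 = 0.03774246 eV
Step 2: Exponent = -Eg/(2kT) = -1.66/(2*0.03774246) = -21.99115
Step 3: T^(3/2) = 438^1.5 = 9166.66
Step 4: ni = 5e15 * 9166.66 * exp(-21.99115) = 1.29e+10 cm^-3

1.29e+10


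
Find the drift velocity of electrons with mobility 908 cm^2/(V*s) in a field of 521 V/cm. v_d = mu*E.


Step 1: v_d = mu * E
Step 2: v_d = 908 * 521 = 473068
Step 3: v_d = 4.73e+05 cm/s

4.73e+05


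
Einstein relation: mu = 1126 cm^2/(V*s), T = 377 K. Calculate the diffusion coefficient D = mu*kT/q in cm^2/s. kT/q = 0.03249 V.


Step 1: D = mu * (kT/q)
Step 2: D = 1126 * 0.03249
Step 3: D = 36.58 cm^2/s

36.58


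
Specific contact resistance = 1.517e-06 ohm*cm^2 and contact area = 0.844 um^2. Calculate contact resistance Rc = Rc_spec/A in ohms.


Step 1: Convert area to cm^2: 0.844 um^2 = 8.4400e-09 cm^2
Step 2: Rc = Rc_spec / A = 1.517e-06 / 8.4400e-09
Step 3: Rc = 1.80e+02 ohms

1.80e+02


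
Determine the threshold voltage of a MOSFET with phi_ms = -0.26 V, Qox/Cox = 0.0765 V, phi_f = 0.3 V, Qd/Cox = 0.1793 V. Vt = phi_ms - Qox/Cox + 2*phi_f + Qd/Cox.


Step 1: Vt = phi_ms - Qox/Cox + 2*phi_f + Qd/Cox
Step 2: Vt = -0.26 - 0.0765 + 2*0.3 + 0.1793
Step 3: Vt = -0.26 - 0.0765 + 0.6 + 0.1793
Step 4: Vt = 0.4428 V

0.4428
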